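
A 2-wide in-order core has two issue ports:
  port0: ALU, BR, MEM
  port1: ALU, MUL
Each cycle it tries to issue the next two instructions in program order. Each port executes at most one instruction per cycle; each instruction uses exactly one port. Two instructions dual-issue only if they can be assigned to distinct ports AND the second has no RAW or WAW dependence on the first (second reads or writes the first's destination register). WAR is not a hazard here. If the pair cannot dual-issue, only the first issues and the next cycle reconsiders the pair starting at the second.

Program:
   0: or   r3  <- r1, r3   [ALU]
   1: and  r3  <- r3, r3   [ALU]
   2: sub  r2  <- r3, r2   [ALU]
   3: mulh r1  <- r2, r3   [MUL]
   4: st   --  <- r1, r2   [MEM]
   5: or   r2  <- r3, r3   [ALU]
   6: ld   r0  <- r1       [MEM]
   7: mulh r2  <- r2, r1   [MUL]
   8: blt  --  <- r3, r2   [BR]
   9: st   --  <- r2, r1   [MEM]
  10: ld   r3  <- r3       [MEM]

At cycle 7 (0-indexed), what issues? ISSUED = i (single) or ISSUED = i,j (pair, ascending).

t=0 i0:or ; RAW+WAW r3
t=1 i1:and ; RAW r3
t=2 i2:sub ; RAW r2
t=3 i3:mulh ; RAW r1
t=4 i4+i5:st or ; 2-wide
t=5 i6+i7:ld mulh ; 2-wide
t=6 i8:blt ; no-port BR/MEM
t=7 i9:st ; no-port MEM/MEM
t=8 i10:ld ; tail

ISSUED = 9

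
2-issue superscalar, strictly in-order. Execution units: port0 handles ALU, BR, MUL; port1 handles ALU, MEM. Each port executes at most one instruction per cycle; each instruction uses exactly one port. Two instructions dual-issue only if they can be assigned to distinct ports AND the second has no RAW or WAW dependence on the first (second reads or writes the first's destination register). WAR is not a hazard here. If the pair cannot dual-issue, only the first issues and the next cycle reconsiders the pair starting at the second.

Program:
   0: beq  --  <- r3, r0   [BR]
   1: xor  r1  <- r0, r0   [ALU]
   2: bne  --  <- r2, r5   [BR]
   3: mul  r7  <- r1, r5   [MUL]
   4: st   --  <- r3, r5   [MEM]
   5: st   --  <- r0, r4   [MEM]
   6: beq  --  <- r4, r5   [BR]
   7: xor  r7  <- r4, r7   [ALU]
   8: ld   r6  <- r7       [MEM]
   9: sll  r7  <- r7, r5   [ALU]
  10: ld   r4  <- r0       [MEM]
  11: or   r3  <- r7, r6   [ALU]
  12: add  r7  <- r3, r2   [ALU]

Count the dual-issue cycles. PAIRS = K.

  cy0 -> i0&i1 (beq;xor) 2-wide
  cy1 -> i2 (bne) no-port BR/MUL
  cy2 -> i3&i4 (mul;st) 2-wide
  cy3 -> i5&i6 (st;beq) 2-wide
  cy4 -> i7 (xor) RAW r7
  cy5 -> i8&i9 (ld;sll) 2-wide
  cy6 -> i10&i11 (ld;or) 2-wide
  cy7 -> i12 (add) tail

PAIRS = 5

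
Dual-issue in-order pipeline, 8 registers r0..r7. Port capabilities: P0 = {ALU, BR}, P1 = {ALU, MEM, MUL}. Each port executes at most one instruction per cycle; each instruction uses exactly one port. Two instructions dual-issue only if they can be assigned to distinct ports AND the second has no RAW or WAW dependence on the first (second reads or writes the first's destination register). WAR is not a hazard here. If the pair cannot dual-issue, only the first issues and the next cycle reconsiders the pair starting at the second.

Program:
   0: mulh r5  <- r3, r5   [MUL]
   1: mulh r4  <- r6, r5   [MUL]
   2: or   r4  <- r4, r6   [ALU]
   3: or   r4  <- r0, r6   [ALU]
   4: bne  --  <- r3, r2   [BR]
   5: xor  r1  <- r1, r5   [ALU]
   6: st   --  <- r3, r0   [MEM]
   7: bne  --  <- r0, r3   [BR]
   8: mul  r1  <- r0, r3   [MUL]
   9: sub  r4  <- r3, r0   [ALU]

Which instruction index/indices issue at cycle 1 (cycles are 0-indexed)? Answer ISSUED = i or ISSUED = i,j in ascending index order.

ISSUED = 1

0. mulh.MUL @i0  | no-port MUL/MUL
1. mulh.MUL @i1  | RAW+WAW r4
2. or.ALU @i2  | WAW r4
3. or.ALU+bne.BR @i3,i4  | pair
4. xor.ALU+st.MEM @i5,i6  | pair
5. bne.BR+mul.MUL @i7,i8  | pair
6. sub.ALU @i9  | tail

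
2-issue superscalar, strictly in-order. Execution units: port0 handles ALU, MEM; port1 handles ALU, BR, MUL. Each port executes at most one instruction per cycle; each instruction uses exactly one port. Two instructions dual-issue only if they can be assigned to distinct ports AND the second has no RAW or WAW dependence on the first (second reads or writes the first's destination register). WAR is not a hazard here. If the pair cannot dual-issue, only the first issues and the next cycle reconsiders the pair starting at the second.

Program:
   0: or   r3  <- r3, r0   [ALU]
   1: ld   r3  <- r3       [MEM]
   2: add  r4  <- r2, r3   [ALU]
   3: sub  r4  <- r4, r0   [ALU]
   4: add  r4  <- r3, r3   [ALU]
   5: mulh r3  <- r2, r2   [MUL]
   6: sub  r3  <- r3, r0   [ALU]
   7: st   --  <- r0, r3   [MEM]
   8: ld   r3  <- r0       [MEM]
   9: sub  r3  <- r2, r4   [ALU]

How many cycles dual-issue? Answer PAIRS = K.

0. or.ALU @i0  | RAW+WAW r3
1. ld.MEM @i1  | RAW r3
2. add.ALU @i2  | RAW+WAW r4
3. sub.ALU @i3  | WAW r4
4. add.ALU;mulh.MUL @i4+i5  | pair
5. sub.ALU @i6  | RAW r3
6. st.MEM @i7  | no-port MEM/MEM
7. ld.MEM @i8  | WAW r3
8. sub.ALU @i9  | tail

PAIRS = 1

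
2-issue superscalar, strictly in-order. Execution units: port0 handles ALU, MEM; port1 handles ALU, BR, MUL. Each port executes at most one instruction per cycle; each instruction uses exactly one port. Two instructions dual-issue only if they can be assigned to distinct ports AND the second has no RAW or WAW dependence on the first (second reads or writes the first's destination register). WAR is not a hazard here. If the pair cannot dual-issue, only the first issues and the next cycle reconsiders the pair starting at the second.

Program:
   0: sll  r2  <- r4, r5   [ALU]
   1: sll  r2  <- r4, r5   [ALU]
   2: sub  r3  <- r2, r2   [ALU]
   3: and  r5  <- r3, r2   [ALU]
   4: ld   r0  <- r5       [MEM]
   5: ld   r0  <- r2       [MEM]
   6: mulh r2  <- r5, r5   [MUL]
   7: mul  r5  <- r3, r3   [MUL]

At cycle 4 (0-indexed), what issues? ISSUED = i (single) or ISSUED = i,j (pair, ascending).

  cy0 -> i0 (sll) WAW r2
  cy1 -> i1 (sll) RAW r2
  cy2 -> i2 (sub) RAW r3
  cy3 -> i3 (and) RAW r5
  cy4 -> i4 (ld) no-port MEM/MEM
  cy5 -> i5/i6 (ld/mulh) 2-wide
  cy6 -> i7 (mul) tail

ISSUED = 4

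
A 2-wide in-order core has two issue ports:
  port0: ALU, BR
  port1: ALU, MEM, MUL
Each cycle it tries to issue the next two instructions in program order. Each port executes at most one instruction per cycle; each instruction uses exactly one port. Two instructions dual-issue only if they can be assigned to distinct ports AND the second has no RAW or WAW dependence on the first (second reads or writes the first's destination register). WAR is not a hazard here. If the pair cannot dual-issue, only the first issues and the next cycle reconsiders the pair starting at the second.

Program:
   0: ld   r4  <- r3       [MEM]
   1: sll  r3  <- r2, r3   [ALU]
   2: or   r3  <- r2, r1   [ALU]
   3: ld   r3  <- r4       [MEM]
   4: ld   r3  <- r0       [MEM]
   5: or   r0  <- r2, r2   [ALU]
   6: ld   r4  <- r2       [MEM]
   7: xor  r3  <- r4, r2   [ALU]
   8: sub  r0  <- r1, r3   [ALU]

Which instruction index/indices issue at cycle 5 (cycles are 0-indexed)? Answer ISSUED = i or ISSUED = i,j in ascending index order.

ISSUED = 7

0. ld.MEM sll.ALU @i0/i1  | pair
1. or.ALU @i2  | WAW r3
2. ld.MEM @i3  | no-port MEM/MEM
3. ld.MEM or.ALU @i4/i5  | pair
4. ld.MEM @i6  | RAW r4
5. xor.ALU @i7  | RAW r3
6. sub.ALU @i8  | tail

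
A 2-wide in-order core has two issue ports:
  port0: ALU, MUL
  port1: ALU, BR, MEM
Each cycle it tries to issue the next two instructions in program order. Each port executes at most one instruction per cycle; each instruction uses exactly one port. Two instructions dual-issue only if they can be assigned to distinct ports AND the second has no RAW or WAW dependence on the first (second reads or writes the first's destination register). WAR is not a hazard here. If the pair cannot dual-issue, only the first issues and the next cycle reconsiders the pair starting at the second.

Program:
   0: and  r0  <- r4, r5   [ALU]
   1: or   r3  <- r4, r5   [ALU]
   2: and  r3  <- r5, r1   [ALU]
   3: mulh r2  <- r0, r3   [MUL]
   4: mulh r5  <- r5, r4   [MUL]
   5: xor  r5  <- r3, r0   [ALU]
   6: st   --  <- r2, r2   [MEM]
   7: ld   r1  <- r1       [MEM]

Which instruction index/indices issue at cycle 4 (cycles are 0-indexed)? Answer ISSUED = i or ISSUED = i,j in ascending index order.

[0] i0&i1  and.ALU;or.ALU  -- pair
[1] i2  and.ALU  -- RAW r3
[2] i3  mulh.MUL  -- no-port MUL/MUL
[3] i4  mulh.MUL  -- WAW r5
[4] i5&i6  xor.ALU;st.MEM  -- pair
[5] i7  ld.MEM  -- tail

ISSUED = 5,6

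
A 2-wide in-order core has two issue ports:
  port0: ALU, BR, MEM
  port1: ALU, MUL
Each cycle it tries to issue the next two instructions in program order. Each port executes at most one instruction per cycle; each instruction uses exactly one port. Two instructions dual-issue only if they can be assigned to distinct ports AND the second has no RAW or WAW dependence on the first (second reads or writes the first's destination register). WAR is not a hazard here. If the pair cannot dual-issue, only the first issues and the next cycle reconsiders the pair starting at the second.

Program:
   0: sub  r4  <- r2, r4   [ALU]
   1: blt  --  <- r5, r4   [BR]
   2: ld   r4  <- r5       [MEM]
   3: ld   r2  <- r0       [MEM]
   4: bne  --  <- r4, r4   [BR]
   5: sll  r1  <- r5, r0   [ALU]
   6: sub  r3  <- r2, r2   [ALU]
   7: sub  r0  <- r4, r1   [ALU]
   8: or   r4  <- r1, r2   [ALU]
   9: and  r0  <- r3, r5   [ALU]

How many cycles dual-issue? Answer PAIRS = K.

PAIRS = 3

#0 head=0: sub.ALU i0 RAW r4
#1 head=1: blt.BR i1 no-port BR/MEM
#2 head=2: ld.MEM i2 no-port MEM/MEM
#3 head=3: ld.MEM i3 no-port MEM/BR
#4 head=4: bne.BR+sll.ALU i4,i5 2-wide
#5 head=6: sub.ALU+sub.ALU i6,i7 2-wide
#6 head=8: or.ALU+and.ALU i8,i9 2-wide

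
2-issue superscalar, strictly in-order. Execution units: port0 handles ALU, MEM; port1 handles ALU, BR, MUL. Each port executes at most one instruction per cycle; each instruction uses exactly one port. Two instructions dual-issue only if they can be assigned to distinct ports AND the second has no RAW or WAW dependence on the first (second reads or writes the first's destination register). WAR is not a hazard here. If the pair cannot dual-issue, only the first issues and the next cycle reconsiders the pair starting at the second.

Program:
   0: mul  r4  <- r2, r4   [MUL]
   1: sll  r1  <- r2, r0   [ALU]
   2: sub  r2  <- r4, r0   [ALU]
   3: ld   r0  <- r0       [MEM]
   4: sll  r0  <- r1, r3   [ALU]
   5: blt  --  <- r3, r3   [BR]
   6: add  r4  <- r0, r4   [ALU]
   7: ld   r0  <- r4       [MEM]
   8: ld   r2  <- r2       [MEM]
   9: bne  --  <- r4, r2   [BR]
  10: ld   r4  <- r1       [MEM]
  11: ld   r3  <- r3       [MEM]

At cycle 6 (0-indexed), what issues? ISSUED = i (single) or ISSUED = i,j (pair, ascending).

c0: i0,i1 mul;sll  pair
c1: i2,i3 sub;ld  pair
c2: i4,i5 sll;blt  pair
c3: i6 add  RAW r4
c4: i7 ld  no-port MEM/MEM
c5: i8 ld  RAW r2
c6: i9,i10 bne;ld  pair
c7: i11 ld  tail

ISSUED = 9,10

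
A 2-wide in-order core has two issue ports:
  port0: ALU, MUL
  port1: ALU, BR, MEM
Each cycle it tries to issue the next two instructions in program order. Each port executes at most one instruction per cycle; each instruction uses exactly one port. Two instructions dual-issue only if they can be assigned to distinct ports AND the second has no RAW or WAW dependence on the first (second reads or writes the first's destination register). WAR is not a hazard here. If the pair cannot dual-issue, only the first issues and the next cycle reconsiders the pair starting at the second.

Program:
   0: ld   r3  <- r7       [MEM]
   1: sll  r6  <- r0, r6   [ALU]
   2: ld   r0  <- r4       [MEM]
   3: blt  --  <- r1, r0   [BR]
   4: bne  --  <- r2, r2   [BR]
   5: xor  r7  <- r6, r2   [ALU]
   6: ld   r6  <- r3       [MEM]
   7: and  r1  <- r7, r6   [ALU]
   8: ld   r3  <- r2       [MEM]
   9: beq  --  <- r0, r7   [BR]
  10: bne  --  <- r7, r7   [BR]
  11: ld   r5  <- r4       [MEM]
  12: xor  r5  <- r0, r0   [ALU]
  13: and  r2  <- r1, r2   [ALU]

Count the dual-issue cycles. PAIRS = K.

[0] i0,i1  ld.MEM sll.ALU  -- dual
[1] i2  ld.MEM  -- no-port MEM/BR
[2] i3  blt.BR  -- no-port BR/BR
[3] i4,i5  bne.BR xor.ALU  -- dual
[4] i6  ld.MEM  -- RAW r6
[5] i7,i8  and.ALU ld.MEM  -- dual
[6] i9  beq.BR  -- no-port BR/BR
[7] i10  bne.BR  -- no-port BR/MEM
[8] i11  ld.MEM  -- WAW r5
[9] i12,i13  xor.ALU and.ALU  -- dual

PAIRS = 4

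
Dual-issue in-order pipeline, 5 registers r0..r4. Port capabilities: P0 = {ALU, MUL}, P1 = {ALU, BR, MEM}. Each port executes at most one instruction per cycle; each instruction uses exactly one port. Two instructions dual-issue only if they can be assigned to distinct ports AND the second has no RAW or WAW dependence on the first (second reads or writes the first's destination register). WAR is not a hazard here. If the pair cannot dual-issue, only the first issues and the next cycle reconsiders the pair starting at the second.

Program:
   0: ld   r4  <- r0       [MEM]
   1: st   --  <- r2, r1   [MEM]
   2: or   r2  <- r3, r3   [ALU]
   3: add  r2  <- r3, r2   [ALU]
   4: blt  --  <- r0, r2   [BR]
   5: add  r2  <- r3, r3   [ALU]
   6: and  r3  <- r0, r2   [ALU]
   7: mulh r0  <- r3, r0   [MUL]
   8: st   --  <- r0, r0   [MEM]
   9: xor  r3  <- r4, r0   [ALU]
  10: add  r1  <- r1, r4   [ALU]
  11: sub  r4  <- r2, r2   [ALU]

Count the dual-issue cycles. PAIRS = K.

#0 head=0: ld.MEM i0 no-port MEM/MEM
#1 head=1: st.MEM;or.ALU i1,i2 pair
#2 head=3: add.ALU i3 RAW r2
#3 head=4: blt.BR;add.ALU i4,i5 pair
#4 head=6: and.ALU i6 RAW r3
#5 head=7: mulh.MUL i7 RAW r0
#6 head=8: st.MEM;xor.ALU i8,i9 pair
#7 head=10: add.ALU;sub.ALU i10,i11 pair

PAIRS = 4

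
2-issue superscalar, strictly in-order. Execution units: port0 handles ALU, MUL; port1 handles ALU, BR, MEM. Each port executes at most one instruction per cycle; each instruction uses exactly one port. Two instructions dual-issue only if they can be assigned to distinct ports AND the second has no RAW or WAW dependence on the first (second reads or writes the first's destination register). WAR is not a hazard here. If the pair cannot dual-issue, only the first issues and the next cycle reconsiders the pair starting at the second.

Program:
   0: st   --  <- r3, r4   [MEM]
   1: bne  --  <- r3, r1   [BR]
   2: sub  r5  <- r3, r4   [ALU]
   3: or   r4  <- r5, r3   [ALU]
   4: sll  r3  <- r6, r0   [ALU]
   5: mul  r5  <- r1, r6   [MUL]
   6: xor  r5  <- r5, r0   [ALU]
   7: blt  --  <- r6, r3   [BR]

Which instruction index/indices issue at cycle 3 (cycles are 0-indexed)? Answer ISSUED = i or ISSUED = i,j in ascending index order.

t=0 i0:st.MEM ; no-port MEM/BR
t=1 i1&i2:bne.BR sub.ALU ; 2-wide
t=2 i3&i4:or.ALU sll.ALU ; 2-wide
t=3 i5:mul.MUL ; RAW+WAW r5
t=4 i6&i7:xor.ALU blt.BR ; 2-wide

ISSUED = 5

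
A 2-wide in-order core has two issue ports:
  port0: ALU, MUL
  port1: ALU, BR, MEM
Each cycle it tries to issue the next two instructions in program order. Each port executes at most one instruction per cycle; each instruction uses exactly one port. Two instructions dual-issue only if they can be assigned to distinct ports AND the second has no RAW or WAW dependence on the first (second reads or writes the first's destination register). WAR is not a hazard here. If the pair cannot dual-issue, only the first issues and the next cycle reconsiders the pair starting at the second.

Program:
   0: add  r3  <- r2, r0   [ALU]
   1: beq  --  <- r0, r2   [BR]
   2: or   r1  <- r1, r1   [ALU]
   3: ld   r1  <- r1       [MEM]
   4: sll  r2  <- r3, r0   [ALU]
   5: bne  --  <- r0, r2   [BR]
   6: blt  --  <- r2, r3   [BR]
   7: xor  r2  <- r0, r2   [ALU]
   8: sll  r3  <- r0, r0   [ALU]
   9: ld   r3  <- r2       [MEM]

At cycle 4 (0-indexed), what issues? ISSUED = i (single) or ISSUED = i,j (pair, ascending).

ISSUED = 6,7

[0] i0/i1  add.ALU;beq.BR  -- dual
[1] i2  or.ALU  -- RAW+WAW r1
[2] i3/i4  ld.MEM;sll.ALU  -- dual
[3] i5  bne.BR  -- no-port BR/BR
[4] i6/i7  blt.BR;xor.ALU  -- dual
[5] i8  sll.ALU  -- WAW r3
[6] i9  ld.MEM  -- tail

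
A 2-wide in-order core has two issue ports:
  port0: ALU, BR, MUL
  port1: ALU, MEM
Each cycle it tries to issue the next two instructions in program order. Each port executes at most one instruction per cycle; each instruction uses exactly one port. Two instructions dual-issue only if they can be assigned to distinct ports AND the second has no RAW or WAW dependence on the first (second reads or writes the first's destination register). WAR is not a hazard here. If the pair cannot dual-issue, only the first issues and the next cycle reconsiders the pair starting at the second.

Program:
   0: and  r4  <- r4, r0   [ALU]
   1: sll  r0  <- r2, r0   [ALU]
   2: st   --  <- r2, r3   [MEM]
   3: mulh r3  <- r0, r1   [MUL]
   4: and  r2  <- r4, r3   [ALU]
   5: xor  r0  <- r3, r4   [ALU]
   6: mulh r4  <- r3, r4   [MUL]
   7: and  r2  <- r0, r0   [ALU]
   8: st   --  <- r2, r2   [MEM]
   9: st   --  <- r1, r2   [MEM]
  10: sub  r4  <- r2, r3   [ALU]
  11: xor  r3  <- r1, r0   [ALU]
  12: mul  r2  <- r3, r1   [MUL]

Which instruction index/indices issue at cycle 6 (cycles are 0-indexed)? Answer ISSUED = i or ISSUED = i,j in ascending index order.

#0 head=0: and;sll i0/i1 pair
#1 head=2: st;mulh i2/i3 pair
#2 head=4: and;xor i4/i5 pair
#3 head=6: mulh;and i6/i7 pair
#4 head=8: st i8 no-port MEM/MEM
#5 head=9: st;sub i9/i10 pair
#6 head=11: xor i11 RAW r3
#7 head=12: mul i12 tail

ISSUED = 11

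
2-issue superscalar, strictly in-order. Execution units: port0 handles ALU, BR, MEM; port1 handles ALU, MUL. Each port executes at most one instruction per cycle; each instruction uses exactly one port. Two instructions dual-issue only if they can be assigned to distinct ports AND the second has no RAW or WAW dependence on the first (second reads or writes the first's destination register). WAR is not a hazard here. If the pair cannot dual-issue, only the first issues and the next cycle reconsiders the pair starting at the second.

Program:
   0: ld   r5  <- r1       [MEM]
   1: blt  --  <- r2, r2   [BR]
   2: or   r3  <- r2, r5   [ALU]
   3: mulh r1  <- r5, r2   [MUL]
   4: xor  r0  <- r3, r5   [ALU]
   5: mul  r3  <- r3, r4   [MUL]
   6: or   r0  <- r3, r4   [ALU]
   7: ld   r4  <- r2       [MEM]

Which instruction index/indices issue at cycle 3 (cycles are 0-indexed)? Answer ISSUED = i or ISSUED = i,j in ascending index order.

ISSUED = 5

#0 head=0: ld.MEM i0 no-port MEM/BR
#1 head=1: blt.BR+or.ALU i1&i2 2-wide
#2 head=3: mulh.MUL+xor.ALU i3&i4 2-wide
#3 head=5: mul.MUL i5 RAW r3
#4 head=6: or.ALU+ld.MEM i6&i7 2-wide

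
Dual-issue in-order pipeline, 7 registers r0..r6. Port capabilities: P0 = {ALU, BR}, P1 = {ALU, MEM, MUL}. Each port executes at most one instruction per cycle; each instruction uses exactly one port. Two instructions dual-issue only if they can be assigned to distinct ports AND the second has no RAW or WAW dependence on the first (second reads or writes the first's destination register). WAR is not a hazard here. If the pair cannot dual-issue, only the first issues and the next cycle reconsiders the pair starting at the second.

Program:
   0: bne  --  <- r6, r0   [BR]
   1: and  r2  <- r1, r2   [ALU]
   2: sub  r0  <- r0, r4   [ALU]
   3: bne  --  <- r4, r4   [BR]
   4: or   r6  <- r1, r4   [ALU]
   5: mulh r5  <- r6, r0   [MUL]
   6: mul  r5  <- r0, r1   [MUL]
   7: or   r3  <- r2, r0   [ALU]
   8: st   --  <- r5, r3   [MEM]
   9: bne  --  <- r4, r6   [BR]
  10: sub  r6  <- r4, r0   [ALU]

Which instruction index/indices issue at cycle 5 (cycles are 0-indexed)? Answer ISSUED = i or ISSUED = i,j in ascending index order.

ISSUED = 8,9

  cy0 -> i0+i1 (bne.BR and.ALU) pair
  cy1 -> i2+i3 (sub.ALU bne.BR) pair
  cy2 -> i4 (or.ALU) RAW r6
  cy3 -> i5 (mulh.MUL) no-port MUL/MUL
  cy4 -> i6+i7 (mul.MUL or.ALU) pair
  cy5 -> i8+i9 (st.MEM bne.BR) pair
  cy6 -> i10 (sub.ALU) tail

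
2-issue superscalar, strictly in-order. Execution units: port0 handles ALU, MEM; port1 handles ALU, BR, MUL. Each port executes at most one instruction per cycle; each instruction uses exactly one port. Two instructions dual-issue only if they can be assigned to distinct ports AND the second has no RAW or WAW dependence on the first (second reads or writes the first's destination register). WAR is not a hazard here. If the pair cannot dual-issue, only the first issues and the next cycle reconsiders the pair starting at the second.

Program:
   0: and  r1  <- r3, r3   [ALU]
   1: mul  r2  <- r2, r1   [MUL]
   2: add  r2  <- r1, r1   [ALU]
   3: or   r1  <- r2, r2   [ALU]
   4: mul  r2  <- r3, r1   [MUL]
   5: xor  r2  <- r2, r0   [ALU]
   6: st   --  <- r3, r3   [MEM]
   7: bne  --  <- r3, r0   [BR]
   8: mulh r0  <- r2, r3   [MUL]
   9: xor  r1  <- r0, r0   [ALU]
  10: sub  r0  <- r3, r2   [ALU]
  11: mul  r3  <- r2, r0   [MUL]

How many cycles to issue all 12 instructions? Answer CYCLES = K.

[0] i0  and.ALU  -- RAW r1
[1] i1  mul.MUL  -- WAW r2
[2] i2  add.ALU  -- RAW r2
[3] i3  or.ALU  -- RAW r1
[4] i4  mul.MUL  -- RAW+WAW r2
[5] i5+i6  xor.ALU st.MEM  -- pair
[6] i7  bne.BR  -- no-port BR/MUL
[7] i8  mulh.MUL  -- RAW r0
[8] i9+i10  xor.ALU sub.ALU  -- pair
[9] i11  mul.MUL  -- tail

CYCLES = 10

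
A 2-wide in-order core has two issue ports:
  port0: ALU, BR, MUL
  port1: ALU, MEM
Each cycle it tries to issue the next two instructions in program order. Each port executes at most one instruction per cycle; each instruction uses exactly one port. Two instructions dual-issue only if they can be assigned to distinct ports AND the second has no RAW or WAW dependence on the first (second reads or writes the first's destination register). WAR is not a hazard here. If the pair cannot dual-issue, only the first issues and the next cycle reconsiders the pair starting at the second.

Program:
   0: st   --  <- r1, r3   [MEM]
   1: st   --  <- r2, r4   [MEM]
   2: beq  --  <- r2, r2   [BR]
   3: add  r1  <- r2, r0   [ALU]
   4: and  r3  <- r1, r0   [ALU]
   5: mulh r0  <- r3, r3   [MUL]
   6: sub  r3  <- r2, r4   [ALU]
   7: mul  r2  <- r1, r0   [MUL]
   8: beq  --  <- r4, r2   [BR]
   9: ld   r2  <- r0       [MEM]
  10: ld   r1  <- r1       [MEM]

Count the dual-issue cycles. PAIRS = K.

#0 head=0: st.MEM i0 no-port MEM/MEM
#1 head=1: st.MEM beq.BR i1&i2 dual
#2 head=3: add.ALU i3 RAW r1
#3 head=4: and.ALU i4 RAW r3
#4 head=5: mulh.MUL sub.ALU i5&i6 dual
#5 head=7: mul.MUL i7 no-port MUL/BR
#6 head=8: beq.BR ld.MEM i8&i9 dual
#7 head=10: ld.MEM i10 tail

PAIRS = 3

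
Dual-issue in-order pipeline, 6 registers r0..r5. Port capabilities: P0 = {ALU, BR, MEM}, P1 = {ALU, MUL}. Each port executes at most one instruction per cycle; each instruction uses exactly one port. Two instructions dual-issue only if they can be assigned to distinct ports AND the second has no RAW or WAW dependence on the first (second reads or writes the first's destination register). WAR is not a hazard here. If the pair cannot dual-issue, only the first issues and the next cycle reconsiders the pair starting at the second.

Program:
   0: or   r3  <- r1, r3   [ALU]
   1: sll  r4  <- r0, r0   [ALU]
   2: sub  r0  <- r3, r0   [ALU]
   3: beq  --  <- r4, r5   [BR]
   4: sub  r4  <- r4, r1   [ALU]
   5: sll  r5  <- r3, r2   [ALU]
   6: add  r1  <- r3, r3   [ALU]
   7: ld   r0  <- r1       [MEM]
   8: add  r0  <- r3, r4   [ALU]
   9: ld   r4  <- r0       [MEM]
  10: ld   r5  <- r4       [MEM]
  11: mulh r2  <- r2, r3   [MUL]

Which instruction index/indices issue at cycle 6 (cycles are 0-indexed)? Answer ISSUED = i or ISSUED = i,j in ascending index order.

t=0 i0+i1:or.ALU sll.ALU ; pair
t=1 i2+i3:sub.ALU beq.BR ; pair
t=2 i4+i5:sub.ALU sll.ALU ; pair
t=3 i6:add.ALU ; RAW r1
t=4 i7:ld.MEM ; WAW r0
t=5 i8:add.ALU ; RAW r0
t=6 i9:ld.MEM ; no-port MEM/MEM
t=7 i10+i11:ld.MEM mulh.MUL ; pair

ISSUED = 9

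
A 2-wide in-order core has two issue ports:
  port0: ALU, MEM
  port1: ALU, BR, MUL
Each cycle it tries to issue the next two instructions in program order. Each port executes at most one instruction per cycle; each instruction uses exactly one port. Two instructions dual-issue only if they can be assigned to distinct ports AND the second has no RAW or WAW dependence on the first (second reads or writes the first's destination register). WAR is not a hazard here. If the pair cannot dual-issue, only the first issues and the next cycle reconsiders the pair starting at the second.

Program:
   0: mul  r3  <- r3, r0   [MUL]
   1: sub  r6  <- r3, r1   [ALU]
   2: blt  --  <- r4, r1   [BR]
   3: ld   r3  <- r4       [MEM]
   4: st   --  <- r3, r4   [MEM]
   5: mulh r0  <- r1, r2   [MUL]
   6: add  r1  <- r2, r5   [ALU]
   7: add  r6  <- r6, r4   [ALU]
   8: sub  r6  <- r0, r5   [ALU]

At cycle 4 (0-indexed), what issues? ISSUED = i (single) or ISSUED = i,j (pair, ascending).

ISSUED = 6,7

[0] i0  mul  -- RAW r3
[1] i1/i2  sub blt  -- dual
[2] i3  ld  -- no-port MEM/MEM
[3] i4/i5  st mulh  -- dual
[4] i6/i7  add add  -- dual
[5] i8  sub  -- tail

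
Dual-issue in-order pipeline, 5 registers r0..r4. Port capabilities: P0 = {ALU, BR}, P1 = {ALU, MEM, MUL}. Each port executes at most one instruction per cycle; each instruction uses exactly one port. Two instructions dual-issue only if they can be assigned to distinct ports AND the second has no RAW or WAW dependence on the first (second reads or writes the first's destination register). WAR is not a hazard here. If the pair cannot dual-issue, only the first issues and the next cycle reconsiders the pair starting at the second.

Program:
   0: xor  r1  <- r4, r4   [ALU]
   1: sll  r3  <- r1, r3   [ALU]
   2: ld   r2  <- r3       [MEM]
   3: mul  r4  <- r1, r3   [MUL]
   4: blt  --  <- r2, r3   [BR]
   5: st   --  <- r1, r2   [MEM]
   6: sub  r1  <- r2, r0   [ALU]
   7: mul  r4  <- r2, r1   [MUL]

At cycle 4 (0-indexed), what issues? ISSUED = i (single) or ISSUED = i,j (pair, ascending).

c0: i0 xor.ALU  RAW r1
c1: i1 sll.ALU  RAW r3
c2: i2 ld.MEM  no-port MEM/MUL
c3: i3/i4 mul.MUL blt.BR  pair
c4: i5/i6 st.MEM sub.ALU  pair
c5: i7 mul.MUL  tail

ISSUED = 5,6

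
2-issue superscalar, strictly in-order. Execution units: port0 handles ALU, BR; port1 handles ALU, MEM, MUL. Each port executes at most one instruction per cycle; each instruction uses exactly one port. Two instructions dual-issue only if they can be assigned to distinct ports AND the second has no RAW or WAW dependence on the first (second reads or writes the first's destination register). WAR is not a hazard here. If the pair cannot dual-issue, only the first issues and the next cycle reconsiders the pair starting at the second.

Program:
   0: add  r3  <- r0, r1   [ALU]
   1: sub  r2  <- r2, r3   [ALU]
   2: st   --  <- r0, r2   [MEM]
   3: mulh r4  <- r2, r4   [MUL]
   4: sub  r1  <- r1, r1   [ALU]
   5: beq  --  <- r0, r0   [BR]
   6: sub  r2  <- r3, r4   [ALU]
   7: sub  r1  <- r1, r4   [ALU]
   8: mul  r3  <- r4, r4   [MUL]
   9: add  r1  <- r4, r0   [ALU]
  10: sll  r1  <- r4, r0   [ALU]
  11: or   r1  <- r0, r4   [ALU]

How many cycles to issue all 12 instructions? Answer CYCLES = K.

c0: i0 add  RAW r3
c1: i1 sub  RAW r2
c2: i2 st  no-port MEM/MUL
c3: i3,i4 mulh+sub  2-wide
c4: i5,i6 beq+sub  2-wide
c5: i7,i8 sub+mul  2-wide
c6: i9 add  WAW r1
c7: i10 sll  WAW r1
c8: i11 or  tail

CYCLES = 9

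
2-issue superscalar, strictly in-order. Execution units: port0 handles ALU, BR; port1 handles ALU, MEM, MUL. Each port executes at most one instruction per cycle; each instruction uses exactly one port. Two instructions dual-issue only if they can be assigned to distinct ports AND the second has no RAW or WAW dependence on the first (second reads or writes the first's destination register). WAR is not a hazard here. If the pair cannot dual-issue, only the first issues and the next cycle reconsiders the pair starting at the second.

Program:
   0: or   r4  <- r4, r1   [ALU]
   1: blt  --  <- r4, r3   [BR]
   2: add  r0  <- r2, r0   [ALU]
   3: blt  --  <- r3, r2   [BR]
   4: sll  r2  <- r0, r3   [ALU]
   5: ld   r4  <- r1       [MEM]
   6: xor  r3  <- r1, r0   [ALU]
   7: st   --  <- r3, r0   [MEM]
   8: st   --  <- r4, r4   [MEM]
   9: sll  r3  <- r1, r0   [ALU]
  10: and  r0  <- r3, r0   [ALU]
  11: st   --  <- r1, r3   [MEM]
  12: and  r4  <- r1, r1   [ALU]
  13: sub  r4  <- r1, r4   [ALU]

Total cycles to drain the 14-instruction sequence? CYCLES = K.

#0 head=0: or.ALU i0 RAW r4
#1 head=1: blt.BR;add.ALU i1&i2 2-wide
#2 head=3: blt.BR;sll.ALU i3&i4 2-wide
#3 head=5: ld.MEM;xor.ALU i5&i6 2-wide
#4 head=7: st.MEM i7 no-port MEM/MEM
#5 head=8: st.MEM;sll.ALU i8&i9 2-wide
#6 head=10: and.ALU;st.MEM i10&i11 2-wide
#7 head=12: and.ALU i12 RAW+WAW r4
#8 head=13: sub.ALU i13 tail

CYCLES = 9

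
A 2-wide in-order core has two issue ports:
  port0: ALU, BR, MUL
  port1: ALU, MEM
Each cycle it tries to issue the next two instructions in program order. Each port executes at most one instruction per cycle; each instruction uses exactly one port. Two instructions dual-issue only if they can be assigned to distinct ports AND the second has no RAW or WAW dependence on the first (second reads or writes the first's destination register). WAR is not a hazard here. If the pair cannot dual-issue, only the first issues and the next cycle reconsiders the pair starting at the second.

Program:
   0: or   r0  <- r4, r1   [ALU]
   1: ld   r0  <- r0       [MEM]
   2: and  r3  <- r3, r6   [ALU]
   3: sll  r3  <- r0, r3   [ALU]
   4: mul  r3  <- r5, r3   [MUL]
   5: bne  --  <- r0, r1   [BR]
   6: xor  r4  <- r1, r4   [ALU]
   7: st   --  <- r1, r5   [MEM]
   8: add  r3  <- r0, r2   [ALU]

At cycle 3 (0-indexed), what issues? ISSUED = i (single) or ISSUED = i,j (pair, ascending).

ISSUED = 4

#0 head=0: or i0 RAW+WAW r0
#1 head=1: ld+and i1/i2 2-wide
#2 head=3: sll i3 RAW+WAW r3
#3 head=4: mul i4 no-port MUL/BR
#4 head=5: bne+xor i5/i6 2-wide
#5 head=7: st+add i7/i8 2-wide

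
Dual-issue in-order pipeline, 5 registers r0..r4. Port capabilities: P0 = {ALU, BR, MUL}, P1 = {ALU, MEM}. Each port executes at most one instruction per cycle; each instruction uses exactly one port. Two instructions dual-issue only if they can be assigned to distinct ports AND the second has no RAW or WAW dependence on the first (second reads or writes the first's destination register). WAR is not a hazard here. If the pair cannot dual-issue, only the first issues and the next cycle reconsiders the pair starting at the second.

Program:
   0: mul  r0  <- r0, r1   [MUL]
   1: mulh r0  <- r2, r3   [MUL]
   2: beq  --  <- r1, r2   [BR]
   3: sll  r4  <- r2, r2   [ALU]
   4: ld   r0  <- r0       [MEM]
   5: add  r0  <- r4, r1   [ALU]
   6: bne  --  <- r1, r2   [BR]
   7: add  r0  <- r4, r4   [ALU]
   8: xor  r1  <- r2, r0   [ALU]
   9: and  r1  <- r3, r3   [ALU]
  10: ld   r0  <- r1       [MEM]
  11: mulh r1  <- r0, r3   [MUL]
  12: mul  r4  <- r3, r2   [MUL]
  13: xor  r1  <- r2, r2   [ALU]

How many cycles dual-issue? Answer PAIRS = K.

PAIRS = 3

0. mul.MUL @i0  | no-port MUL/MUL
1. mulh.MUL @i1  | no-port MUL/BR
2. beq.BR;sll.ALU @i2&i3  | dual
3. ld.MEM @i4  | WAW r0
4. add.ALU;bne.BR @i5&i6  | dual
5. add.ALU @i7  | RAW r0
6. xor.ALU @i8  | WAW r1
7. and.ALU @i9  | RAW r1
8. ld.MEM @i10  | RAW r0
9. mulh.MUL @i11  | no-port MUL/MUL
10. mul.MUL;xor.ALU @i12&i13  | dual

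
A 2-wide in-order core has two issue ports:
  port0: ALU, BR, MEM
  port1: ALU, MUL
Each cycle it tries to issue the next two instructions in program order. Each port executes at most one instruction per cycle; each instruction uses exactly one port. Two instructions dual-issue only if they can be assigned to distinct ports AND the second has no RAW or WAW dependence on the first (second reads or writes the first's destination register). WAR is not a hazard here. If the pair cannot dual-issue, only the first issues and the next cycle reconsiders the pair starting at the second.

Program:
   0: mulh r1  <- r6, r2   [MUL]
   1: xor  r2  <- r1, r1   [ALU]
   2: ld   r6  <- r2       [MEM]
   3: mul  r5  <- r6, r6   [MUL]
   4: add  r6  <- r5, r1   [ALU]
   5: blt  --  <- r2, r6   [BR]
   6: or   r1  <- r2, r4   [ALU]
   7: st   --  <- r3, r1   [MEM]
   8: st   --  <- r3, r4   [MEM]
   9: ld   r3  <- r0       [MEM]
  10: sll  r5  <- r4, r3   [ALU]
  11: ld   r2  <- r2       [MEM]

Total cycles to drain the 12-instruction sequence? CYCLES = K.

CYCLES = 10

#0 head=0: mulh.MUL i0 RAW r1
#1 head=1: xor.ALU i1 RAW r2
#2 head=2: ld.MEM i2 RAW r6
#3 head=3: mul.MUL i3 RAW r5
#4 head=4: add.ALU i4 RAW r6
#5 head=5: blt.BR+or.ALU i5,i6 2-wide
#6 head=7: st.MEM i7 no-port MEM/MEM
#7 head=8: st.MEM i8 no-port MEM/MEM
#8 head=9: ld.MEM i9 RAW r3
#9 head=10: sll.ALU+ld.MEM i10,i11 2-wide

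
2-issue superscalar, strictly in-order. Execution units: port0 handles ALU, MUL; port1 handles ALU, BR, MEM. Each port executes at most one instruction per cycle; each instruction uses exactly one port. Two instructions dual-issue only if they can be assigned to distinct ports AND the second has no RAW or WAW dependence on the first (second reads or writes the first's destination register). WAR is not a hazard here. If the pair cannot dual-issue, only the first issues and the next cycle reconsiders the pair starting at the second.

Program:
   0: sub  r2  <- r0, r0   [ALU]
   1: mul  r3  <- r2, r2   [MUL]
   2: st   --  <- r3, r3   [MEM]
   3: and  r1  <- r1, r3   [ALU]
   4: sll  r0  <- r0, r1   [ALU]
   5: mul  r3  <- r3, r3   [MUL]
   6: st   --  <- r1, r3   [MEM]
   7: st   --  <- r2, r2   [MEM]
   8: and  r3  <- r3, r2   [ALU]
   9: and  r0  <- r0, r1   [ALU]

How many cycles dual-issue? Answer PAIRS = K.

PAIRS = 3

[0] i0  sub.ALU  -- RAW r2
[1] i1  mul.MUL  -- RAW r3
[2] i2/i3  st.MEM+and.ALU  -- dual
[3] i4/i5  sll.ALU+mul.MUL  -- dual
[4] i6  st.MEM  -- no-port MEM/MEM
[5] i7/i8  st.MEM+and.ALU  -- dual
[6] i9  and.ALU  -- tail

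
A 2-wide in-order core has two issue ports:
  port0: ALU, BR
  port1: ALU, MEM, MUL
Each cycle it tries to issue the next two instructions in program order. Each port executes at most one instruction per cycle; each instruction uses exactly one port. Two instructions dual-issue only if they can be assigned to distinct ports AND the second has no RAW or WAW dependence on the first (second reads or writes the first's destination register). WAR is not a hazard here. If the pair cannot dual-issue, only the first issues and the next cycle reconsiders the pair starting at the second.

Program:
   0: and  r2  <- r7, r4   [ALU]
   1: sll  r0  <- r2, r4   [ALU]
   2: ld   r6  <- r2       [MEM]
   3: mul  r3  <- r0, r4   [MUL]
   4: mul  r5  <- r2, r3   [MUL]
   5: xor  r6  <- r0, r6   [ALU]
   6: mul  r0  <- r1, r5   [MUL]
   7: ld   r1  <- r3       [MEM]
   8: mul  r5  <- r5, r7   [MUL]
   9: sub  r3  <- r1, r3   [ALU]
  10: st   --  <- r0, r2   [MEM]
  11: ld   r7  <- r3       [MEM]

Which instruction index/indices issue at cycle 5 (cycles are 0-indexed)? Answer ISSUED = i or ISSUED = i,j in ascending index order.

[0] i0  and.ALU  -- RAW r2
[1] i1/i2  sll.ALU+ld.MEM  -- 2-wide
[2] i3  mul.MUL  -- no-port MUL/MUL
[3] i4/i5  mul.MUL+xor.ALU  -- 2-wide
[4] i6  mul.MUL  -- no-port MUL/MEM
[5] i7  ld.MEM  -- no-port MEM/MUL
[6] i8/i9  mul.MUL+sub.ALU  -- 2-wide
[7] i10  st.MEM  -- no-port MEM/MEM
[8] i11  ld.MEM  -- tail

ISSUED = 7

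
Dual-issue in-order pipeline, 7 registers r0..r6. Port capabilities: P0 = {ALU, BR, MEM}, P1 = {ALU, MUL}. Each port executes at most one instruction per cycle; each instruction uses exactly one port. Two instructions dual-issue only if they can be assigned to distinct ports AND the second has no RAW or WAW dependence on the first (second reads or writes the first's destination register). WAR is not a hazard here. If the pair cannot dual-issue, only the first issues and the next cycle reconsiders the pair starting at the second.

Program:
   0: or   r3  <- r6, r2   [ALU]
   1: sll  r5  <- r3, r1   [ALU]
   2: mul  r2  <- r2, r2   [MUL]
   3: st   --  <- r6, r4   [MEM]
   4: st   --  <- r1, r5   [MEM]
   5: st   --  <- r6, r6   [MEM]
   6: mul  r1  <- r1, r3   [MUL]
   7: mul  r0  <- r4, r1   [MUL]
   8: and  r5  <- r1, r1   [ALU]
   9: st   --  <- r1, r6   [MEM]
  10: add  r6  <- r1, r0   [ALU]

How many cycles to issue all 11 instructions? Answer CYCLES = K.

c0: i0 or  RAW r3
c1: i1+i2 sll+mul  2-wide
c2: i3 st  no-port MEM/MEM
c3: i4 st  no-port MEM/MEM
c4: i5+i6 st+mul  2-wide
c5: i7+i8 mul+and  2-wide
c6: i9+i10 st+add  2-wide

CYCLES = 7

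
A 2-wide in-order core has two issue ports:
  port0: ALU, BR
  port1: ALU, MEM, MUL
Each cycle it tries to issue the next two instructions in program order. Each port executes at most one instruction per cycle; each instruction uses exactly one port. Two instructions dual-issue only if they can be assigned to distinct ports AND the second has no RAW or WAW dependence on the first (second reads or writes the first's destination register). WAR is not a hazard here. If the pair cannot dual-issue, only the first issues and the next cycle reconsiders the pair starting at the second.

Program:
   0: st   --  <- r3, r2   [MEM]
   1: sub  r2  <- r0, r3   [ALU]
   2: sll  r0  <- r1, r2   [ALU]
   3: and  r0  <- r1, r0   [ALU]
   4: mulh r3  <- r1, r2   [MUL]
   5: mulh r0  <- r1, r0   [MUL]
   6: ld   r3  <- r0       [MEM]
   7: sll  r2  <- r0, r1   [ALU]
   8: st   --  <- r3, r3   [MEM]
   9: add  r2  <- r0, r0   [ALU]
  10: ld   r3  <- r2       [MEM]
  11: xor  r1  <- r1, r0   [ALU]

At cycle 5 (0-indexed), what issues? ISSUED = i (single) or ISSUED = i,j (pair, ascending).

  cy0 -> i0/i1 (st.MEM+sub.ALU) 2-wide
  cy1 -> i2 (sll.ALU) RAW+WAW r0
  cy2 -> i3/i4 (and.ALU+mulh.MUL) 2-wide
  cy3 -> i5 (mulh.MUL) no-port MUL/MEM
  cy4 -> i6/i7 (ld.MEM+sll.ALU) 2-wide
  cy5 -> i8/i9 (st.MEM+add.ALU) 2-wide
  cy6 -> i10/i11 (ld.MEM+xor.ALU) 2-wide

ISSUED = 8,9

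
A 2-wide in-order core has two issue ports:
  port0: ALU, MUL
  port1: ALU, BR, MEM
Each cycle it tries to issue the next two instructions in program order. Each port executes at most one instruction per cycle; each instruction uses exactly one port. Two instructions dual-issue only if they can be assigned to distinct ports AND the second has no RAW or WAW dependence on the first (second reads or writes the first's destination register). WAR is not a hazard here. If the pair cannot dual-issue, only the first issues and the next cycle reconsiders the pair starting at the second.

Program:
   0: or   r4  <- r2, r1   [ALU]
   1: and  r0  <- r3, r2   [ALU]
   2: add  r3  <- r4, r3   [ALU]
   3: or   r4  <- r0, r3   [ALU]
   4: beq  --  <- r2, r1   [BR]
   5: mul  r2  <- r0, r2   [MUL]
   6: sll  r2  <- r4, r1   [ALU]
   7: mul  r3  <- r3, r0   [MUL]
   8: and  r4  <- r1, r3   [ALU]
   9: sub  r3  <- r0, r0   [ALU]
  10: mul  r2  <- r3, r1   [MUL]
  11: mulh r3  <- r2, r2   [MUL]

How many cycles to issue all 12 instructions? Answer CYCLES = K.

CYCLES = 8

#0 head=0: or;and i0&i1 2-wide
#1 head=2: add i2 RAW r3
#2 head=3: or;beq i3&i4 2-wide
#3 head=5: mul i5 WAW r2
#4 head=6: sll;mul i6&i7 2-wide
#5 head=8: and;sub i8&i9 2-wide
#6 head=10: mul i10 no-port MUL/MUL
#7 head=11: mulh i11 tail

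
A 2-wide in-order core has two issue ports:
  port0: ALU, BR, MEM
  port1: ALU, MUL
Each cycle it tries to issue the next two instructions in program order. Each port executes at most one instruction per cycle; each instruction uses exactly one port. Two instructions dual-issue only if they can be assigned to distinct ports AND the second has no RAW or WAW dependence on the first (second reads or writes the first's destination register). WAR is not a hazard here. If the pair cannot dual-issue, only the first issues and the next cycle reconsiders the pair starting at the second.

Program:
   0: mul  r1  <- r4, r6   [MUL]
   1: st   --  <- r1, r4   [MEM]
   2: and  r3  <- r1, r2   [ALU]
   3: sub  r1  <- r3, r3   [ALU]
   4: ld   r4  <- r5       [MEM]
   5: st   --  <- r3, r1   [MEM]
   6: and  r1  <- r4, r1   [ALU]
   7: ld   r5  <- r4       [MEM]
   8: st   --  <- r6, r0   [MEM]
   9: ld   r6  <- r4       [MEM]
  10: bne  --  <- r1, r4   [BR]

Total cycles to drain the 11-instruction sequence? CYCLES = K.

CYCLES = 8

  cy0 -> i0 (mul) RAW r1
  cy1 -> i1&i2 (st+and) dual
  cy2 -> i3&i4 (sub+ld) dual
  cy3 -> i5&i6 (st+and) dual
  cy4 -> i7 (ld) no-port MEM/MEM
  cy5 -> i8 (st) no-port MEM/MEM
  cy6 -> i9 (ld) no-port MEM/BR
  cy7 -> i10 (bne) tail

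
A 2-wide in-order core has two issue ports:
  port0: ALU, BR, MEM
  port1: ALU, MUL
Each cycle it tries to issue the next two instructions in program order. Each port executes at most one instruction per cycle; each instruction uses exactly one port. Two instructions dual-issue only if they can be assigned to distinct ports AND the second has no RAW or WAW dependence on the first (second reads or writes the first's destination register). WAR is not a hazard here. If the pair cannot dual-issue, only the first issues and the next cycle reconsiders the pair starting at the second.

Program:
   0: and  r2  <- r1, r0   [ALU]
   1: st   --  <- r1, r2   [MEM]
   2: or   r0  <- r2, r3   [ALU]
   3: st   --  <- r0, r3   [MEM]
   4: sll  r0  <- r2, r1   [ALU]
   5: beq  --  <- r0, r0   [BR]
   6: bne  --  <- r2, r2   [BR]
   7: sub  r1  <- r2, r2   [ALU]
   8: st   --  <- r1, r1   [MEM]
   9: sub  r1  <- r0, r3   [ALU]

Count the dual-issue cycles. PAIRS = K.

PAIRS = 4

0. and @i0  | RAW r2
1. st;or @i1+i2  | dual
2. st;sll @i3+i4  | dual
3. beq @i5  | no-port BR/BR
4. bne;sub @i6+i7  | dual
5. st;sub @i8+i9  | dual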